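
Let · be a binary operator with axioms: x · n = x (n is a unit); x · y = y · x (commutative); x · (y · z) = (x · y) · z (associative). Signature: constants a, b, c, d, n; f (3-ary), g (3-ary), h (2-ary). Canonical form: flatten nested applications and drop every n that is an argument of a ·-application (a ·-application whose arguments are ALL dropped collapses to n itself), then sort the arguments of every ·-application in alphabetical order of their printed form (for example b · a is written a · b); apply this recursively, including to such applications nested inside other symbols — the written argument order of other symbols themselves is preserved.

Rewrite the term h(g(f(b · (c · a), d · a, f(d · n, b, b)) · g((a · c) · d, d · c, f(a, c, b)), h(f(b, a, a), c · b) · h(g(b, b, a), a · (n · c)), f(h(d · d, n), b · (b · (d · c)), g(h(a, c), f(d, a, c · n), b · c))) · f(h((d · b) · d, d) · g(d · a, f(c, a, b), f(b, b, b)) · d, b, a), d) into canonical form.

Answer: h(f(d · g(a · d, f(c, a, b), f(b, b, b)) · h(b · d · d, d), b, a) · g(f(a · b · c, a · d, f(d, b, b)) · g(a · c · d, c · d, f(a, c, b)), h(f(b, a, a), b · c) · h(g(b, b, a), a · c), f(h(d · d, n), b · b · c · d, g(h(a, c), f(d, a, c), b · c))), d)

Derivation:
Focus inside:  g(f(b · (c · a), d · a, f(d · n, b, b)) · g((a · c) · d, d · c, f(a, c, b)), h(f(b, a, a), c · b) · h(g(b, b, a), a · (n · c)), f(h(d · d, n), b · (b · (d · c)), g(h(a, c), f(d, a, c · n), b · c))) · f(h((d · b) · d, d) · g(d · a, f(c, a, b), f(b, b, b)) · d, b, a)
Simplify inside:  g(f(b · (c · a), d · a, f(d · n, b, b)) · g((a · c) · d, d · c, f(a, c, b)), h(f(b, a, a), c · b) · h(g(b, b, a), a · (n · c)), f(h(d · d, n), b · (b · (d · c)), g(h(a, c), f(d, a, c · n), b · c)))  →  g(f(a · b · c, a · d, f(d, b, b)) · g(a · c · d, c · d, f(a, c, b)), h(f(b, a, a), b · c) · h(g(b, b, a), a · c), f(h(d · d, n), b · b · c · d, g(h(a, c), f(d, a, c), b · c)))
Canonicalize subterm:  f(h((d · b) · d, d) · g(d · a, f(c, a, b), f(b, b, b)) · d, b, a)  →  f(d · g(a · d, f(c, a, b), f(b, b, b)) · h(b · d · d, d), b, a)
Sort arguments:  f(d · g(a · d, f(c, a, b), f(b, b, b)) · h(b · d · d, d), b, a) · g(f(a · b · c, a · d, f(d, b, b)) · g(a · c · d, c · d, f(a, c, b)), h(f(b, a, a), b · c) · h(g(b, b, a), a · c), f(h(d · d, n), b · b · c · d, g(h(a, c), f(d, a, c), b · c)))
Reassemble:  h(f(d · g(a · d, f(c, a, b), f(b, b, b)) · h(b · d · d, d), b, a) · g(f(a · b · c, a · d, f(d, b, b)) · g(a · c · d, c · d, f(a, c, b)), h(f(b, a, a), b · c) · h(g(b, b, a), a · c), f(h(d · d, n), b · b · c · d, g(h(a, c), f(d, a, c), b · c))), d)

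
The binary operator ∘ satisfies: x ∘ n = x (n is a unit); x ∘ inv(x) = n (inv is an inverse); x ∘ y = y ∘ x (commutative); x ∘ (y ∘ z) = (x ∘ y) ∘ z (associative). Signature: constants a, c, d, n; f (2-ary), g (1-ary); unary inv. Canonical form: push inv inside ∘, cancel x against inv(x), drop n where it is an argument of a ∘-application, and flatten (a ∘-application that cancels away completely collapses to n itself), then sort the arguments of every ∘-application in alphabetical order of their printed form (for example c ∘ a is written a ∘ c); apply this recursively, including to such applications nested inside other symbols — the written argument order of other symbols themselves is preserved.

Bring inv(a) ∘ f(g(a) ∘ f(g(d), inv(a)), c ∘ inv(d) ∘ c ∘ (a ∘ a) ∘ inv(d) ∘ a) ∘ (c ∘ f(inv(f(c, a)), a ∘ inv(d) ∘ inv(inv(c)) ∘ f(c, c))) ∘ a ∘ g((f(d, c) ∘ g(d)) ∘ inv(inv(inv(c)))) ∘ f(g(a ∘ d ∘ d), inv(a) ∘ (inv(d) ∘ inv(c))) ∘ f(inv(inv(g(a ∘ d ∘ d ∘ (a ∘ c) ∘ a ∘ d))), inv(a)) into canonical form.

Answer: c ∘ f(f(g(d), inv(a)) ∘ g(a), a ∘ a ∘ a ∘ c ∘ c ∘ inv(d) ∘ inv(d)) ∘ f(g(a ∘ a ∘ a ∘ c ∘ d ∘ d ∘ d), inv(a)) ∘ f(g(a ∘ d ∘ d), inv(a) ∘ inv(c) ∘ inv(d)) ∘ f(inv(f(c, a)), a ∘ c ∘ f(c, c) ∘ inv(d)) ∘ g(f(d, c) ∘ g(d) ∘ inv(c))

Derivation:
Push inv inside:  distribute inv over ∘ and collapse double inv
Cancel:  a cancels
Collect:  f(f(g(d), inv(a)) ∘ g(a), a ∘ a ∘ a ∘ c ∘ c ∘ inv(d) ∘ inv(d)) ∘ c ∘ f(inv(f(c, a)), a ∘ c ∘ f(c, c) ∘ inv(d)) ∘ g(f(d, c) ∘ g(d) ∘ inv(c)) ∘ f(g(a ∘ d ∘ d), inv(a) ∘ inv(c) ∘ inv(d)) ∘ f(g(a ∘ a ∘ a ∘ c ∘ d ∘ d ∘ d), inv(a))
Sort:  c ∘ f(f(g(d), inv(a)) ∘ g(a), a ∘ a ∘ a ∘ c ∘ c ∘ inv(d) ∘ inv(d)) ∘ f(g(a ∘ a ∘ a ∘ c ∘ d ∘ d ∘ d), inv(a)) ∘ f(g(a ∘ d ∘ d), inv(a) ∘ inv(c) ∘ inv(d)) ∘ f(inv(f(c, a)), a ∘ c ∘ f(c, c) ∘ inv(d)) ∘ g(f(d, c) ∘ g(d) ∘ inv(c))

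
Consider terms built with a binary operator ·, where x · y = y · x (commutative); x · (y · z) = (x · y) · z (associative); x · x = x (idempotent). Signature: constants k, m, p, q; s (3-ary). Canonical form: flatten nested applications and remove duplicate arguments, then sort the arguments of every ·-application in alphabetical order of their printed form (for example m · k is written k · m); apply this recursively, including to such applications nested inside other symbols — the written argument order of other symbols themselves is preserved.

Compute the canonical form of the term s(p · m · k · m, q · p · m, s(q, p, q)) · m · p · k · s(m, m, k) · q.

Simplify inside:  s(p · m · k · m, q · p · m, s(q, p, q))  →  s(k · m · p, m · p · q, s(q, p, q))
Order the arguments:  k · m · p · q · s(k · m · p, m · p · q, s(q, p, q)) · s(m, m, k)

Answer: k · m · p · q · s(k · m · p, m · p · q, s(q, p, q)) · s(m, m, k)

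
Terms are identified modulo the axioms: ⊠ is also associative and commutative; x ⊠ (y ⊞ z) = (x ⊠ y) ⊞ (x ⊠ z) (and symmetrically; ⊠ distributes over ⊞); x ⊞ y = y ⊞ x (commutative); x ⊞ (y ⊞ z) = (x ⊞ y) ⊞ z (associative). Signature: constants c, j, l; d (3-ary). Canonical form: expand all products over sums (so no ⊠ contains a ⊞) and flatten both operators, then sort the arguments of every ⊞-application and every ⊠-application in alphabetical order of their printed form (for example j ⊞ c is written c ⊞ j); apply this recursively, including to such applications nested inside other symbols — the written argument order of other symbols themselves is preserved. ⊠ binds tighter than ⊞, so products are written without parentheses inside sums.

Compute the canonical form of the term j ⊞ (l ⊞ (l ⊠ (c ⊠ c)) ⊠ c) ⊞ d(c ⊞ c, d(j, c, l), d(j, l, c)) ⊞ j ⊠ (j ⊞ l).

Expand products over sums:  j ⊞ l ⊞ c ⊠ c ⊠ c ⊠ l ⊞ d(c ⊞ c, d(j, c, l), d(j, l, c)) ⊞ j ⊠ j ⊞ j ⊠ l
Sort:  c ⊠ c ⊠ c ⊠ l ⊞ d(c ⊞ c, d(j, c, l), d(j, l, c)) ⊞ j ⊞ j ⊠ j ⊞ j ⊠ l ⊞ l

Answer: c ⊠ c ⊠ c ⊠ l ⊞ d(c ⊞ c, d(j, c, l), d(j, l, c)) ⊞ j ⊞ j ⊠ j ⊞ j ⊠ l ⊞ l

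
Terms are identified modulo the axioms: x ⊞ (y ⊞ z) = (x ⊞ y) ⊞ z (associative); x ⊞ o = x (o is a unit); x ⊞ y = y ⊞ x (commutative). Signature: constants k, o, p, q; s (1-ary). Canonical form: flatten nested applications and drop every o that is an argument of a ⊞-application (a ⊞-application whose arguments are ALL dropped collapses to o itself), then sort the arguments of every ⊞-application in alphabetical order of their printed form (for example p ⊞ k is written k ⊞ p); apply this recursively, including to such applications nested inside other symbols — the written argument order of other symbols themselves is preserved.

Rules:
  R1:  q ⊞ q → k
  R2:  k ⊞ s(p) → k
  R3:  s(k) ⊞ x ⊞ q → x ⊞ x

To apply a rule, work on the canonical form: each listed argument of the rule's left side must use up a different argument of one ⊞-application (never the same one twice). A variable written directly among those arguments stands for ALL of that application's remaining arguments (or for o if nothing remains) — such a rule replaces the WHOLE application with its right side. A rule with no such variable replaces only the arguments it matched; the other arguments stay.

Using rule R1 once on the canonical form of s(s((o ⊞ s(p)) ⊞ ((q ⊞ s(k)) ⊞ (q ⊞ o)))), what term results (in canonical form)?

Answer: s(s(k ⊞ s(k) ⊞ s(p)))

Derivation:
Canonical form:  s(s(q ⊞ q ⊞ s(k) ⊞ s(p)))
R1 matches:  uses q, q
Giving:  s(s(k ⊞ s(k) ⊞ s(p)))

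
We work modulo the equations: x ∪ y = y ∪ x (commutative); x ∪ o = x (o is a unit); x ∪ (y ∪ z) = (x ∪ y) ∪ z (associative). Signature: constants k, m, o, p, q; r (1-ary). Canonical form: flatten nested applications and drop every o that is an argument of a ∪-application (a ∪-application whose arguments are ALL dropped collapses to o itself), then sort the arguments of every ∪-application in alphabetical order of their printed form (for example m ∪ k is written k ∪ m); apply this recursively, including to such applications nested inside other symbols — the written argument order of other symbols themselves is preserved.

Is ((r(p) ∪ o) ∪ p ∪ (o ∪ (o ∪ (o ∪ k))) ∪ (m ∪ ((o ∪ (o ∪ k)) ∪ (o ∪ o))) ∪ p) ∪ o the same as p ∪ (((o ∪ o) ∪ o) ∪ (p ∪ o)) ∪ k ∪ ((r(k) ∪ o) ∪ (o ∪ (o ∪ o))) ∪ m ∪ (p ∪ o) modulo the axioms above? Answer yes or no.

Left:  ((r(p) ∪ o) ∪ p ∪ (o ∪ (o ∪ (o ∪ k))) ∪ (m ∪ ((o ∪ (o ∪ k)) ∪ (o ∪ o))) ∪ p) ∪ o
  Flatten:  r(p) ∪ o ∪ p ∪ o ∪ o ∪ o ∪ k ∪ m ∪ o ∪ o ∪ k ∪ o ∪ o ∪ p ∪ o
  Drop the unit:  drop o (×9)
  Order the arguments:  k ∪ k ∪ m ∪ p ∪ p ∪ r(p)
Right:  p ∪ (((o ∪ o) ∪ o) ∪ (p ∪ o)) ∪ k ∪ ((r(k) ∪ o) ∪ (o ∪ (o ∪ o))) ∪ m ∪ (p ∪ o)
  Flatten:  p ∪ o ∪ o ∪ o ∪ p ∪ o ∪ k ∪ r(k) ∪ o ∪ o ∪ o ∪ o ∪ m ∪ p ∪ o
  Drop the unit:  drop o (×9)
  Order the arguments:  k ∪ m ∪ p ∪ p ∪ p ∪ r(k)

Answer: no — k ∪ k ∪ m ∪ p ∪ p ∪ r(p) vs k ∪ m ∪ p ∪ p ∪ p ∪ r(k)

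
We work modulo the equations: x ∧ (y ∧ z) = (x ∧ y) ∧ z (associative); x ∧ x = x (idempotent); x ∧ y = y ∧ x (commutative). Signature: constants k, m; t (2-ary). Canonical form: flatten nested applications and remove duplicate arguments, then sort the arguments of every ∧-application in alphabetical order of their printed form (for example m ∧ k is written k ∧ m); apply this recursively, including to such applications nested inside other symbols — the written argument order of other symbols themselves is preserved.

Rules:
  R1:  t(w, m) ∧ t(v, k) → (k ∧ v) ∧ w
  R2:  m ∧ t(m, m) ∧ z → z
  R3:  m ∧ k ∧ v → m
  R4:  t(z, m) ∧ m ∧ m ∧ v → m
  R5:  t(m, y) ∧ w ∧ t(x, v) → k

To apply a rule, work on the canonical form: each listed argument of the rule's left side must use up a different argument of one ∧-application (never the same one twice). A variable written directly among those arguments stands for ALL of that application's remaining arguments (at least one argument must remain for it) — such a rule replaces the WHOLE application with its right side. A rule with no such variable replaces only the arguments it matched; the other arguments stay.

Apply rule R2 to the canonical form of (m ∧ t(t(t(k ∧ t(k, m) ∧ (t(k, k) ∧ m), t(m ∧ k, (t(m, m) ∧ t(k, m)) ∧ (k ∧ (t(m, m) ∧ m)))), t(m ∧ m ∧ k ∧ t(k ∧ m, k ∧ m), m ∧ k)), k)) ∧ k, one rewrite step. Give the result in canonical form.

Answer: k ∧ m ∧ t(t(t(k ∧ m ∧ t(k, k) ∧ t(k, m), t(k ∧ m, k ∧ t(k, m))), t(k ∧ m ∧ t(k ∧ m, k ∧ m), k ∧ m)), k)

Derivation:
Canonical form:  k ∧ m ∧ t(t(t(k ∧ m ∧ t(k, k) ∧ t(k, m), t(k ∧ m, k ∧ m ∧ t(k, m) ∧ t(m, m))), t(k ∧ m ∧ t(k ∧ m, k ∧ m), k ∧ m)), k)
R2 matches:  uses m, t(m, m);  z := k ∧ t(k, m)
The extension variable absorbs all remaining arguments, so the whole application is rewritten.
New term:  k ∧ m ∧ t(t(t(k ∧ m ∧ t(k, k) ∧ t(k, m), t(k ∧ m, k ∧ t(k, m))), t(k ∧ m ∧ t(k ∧ m, k ∧ m), k ∧ m)), k)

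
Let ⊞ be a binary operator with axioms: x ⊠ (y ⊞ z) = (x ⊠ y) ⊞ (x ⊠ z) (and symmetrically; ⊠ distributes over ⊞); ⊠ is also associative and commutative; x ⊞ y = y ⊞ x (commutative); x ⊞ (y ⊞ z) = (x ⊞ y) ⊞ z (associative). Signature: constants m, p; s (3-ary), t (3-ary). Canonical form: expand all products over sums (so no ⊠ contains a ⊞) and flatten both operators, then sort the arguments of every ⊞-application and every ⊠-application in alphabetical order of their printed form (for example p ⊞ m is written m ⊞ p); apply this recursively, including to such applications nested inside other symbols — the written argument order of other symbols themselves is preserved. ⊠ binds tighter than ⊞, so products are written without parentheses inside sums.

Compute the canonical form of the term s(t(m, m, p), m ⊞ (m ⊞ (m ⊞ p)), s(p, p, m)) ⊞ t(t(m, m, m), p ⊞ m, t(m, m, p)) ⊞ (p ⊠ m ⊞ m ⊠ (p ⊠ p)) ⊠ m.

Answer: m ⊠ m ⊠ p ⊞ m ⊠ m ⊠ p ⊠ p ⊞ s(t(m, m, p), m ⊞ m ⊞ m ⊞ p, s(p, p, m)) ⊞ t(t(m, m, m), m ⊞ p, t(m, m, p))

Derivation:
Expand products over sums:  s(t(m, m, p), m ⊞ m ⊞ m ⊞ p, s(p, p, m)) ⊞ t(t(m, m, m), m ⊞ p, t(m, m, p)) ⊞ m ⊠ m ⊠ p ⊞ m ⊠ m ⊠ p ⊠ p
Sort arguments:  m ⊠ m ⊠ p ⊞ m ⊠ m ⊠ p ⊠ p ⊞ s(t(m, m, p), m ⊞ m ⊞ m ⊞ p, s(p, p, m)) ⊞ t(t(m, m, m), m ⊞ p, t(m, m, p))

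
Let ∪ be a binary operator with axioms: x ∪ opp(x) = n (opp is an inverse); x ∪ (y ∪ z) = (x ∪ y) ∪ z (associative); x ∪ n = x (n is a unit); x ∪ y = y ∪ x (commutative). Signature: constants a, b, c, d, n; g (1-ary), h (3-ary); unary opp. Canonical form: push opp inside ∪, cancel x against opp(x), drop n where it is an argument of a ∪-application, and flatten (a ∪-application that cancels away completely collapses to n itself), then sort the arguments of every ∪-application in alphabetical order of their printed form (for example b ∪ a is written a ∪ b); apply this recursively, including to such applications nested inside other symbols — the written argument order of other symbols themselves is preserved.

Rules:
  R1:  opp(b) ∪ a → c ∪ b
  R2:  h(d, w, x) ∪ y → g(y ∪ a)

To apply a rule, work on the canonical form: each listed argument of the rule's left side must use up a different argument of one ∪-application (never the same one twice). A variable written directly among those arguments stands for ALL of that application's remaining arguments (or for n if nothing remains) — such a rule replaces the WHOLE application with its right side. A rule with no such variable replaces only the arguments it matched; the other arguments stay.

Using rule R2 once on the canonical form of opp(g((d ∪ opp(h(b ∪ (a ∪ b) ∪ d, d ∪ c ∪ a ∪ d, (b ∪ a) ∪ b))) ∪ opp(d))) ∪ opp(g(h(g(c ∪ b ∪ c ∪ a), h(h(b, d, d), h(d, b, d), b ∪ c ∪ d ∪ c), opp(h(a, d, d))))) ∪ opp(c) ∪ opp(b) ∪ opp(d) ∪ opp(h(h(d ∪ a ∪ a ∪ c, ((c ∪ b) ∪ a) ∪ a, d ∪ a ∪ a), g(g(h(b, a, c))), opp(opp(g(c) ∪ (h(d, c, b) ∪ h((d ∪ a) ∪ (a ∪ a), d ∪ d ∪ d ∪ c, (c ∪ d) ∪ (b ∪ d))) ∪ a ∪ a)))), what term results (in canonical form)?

Canonical form:  opp(b) ∪ opp(c) ∪ opp(d) ∪ opp(g(h(g(a ∪ b ∪ c ∪ c), h(h(b, d, d), h(d, b, d), b ∪ c ∪ c ∪ d), opp(h(a, d, d))))) ∪ opp(g(opp(h(a ∪ b ∪ b ∪ d, a ∪ c ∪ d ∪ d, a ∪ b ∪ b)))) ∪ opp(h(h(a ∪ a ∪ c ∪ d, a ∪ a ∪ b ∪ c, a ∪ a ∪ d), g(g(h(b, a, c))), a ∪ a ∪ g(c) ∪ h(a ∪ a ∪ a ∪ d, c ∪ d ∪ d ∪ d, b ∪ c ∪ d ∪ d) ∪ h(d, c, b)))
Match R2:  consume h(d, c, b);  w := c, x := b, y := a ∪ a ∪ g(c) ∪ h(a ∪ a ∪ a ∪ d, c ∪ d ∪ d ∪ d, b ∪ c ∪ d ∪ d)
The variable takes the whole remainder — replace the entire application.
Giving:  opp(b) ∪ opp(c) ∪ opp(d) ∪ opp(g(h(g(a ∪ b ∪ c ∪ c), h(h(b, d, d), h(d, b, d), b ∪ c ∪ c ∪ d), opp(h(a, d, d))))) ∪ opp(g(opp(h(a ∪ b ∪ b ∪ d, a ∪ c ∪ d ∪ d, a ∪ b ∪ b)))) ∪ opp(h(h(a ∪ a ∪ c ∪ d, a ∪ a ∪ b ∪ c, a ∪ a ∪ d), g(g(h(b, a, c))), g(a ∪ a ∪ a ∪ g(c) ∪ h(a ∪ a ∪ a ∪ d, c ∪ d ∪ d ∪ d, b ∪ c ∪ d ∪ d))))

Answer: opp(b) ∪ opp(c) ∪ opp(d) ∪ opp(g(h(g(a ∪ b ∪ c ∪ c), h(h(b, d, d), h(d, b, d), b ∪ c ∪ c ∪ d), opp(h(a, d, d))))) ∪ opp(g(opp(h(a ∪ b ∪ b ∪ d, a ∪ c ∪ d ∪ d, a ∪ b ∪ b)))) ∪ opp(h(h(a ∪ a ∪ c ∪ d, a ∪ a ∪ b ∪ c, a ∪ a ∪ d), g(g(h(b, a, c))), g(a ∪ a ∪ a ∪ g(c) ∪ h(a ∪ a ∪ a ∪ d, c ∪ d ∪ d ∪ d, b ∪ c ∪ d ∪ d))))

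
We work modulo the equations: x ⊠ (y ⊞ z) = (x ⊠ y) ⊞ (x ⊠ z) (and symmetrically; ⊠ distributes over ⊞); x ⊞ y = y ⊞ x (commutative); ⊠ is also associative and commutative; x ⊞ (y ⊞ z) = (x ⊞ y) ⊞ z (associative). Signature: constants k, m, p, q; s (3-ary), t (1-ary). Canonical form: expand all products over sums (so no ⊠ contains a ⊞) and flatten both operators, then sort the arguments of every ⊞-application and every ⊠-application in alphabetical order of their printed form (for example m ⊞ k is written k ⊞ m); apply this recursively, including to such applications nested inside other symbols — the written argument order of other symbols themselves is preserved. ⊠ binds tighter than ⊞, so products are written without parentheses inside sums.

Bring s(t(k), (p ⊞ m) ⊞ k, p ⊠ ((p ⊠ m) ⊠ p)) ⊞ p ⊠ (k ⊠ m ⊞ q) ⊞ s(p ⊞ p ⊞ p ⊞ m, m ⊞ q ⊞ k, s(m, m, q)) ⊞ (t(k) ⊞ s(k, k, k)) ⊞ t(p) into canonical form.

Answer: k ⊠ m ⊠ p ⊞ p ⊠ q ⊞ s(k, k, k) ⊞ s(m ⊞ p ⊞ p ⊞ p, k ⊞ m ⊞ q, s(m, m, q)) ⊞ s(t(k), k ⊞ m ⊞ p, m ⊠ p ⊠ p ⊠ p) ⊞ t(k) ⊞ t(p)

Derivation:
Distribute:  s(t(k), k ⊞ m ⊞ p, m ⊠ p ⊠ p ⊠ p) ⊞ k ⊠ m ⊠ p ⊞ p ⊠ q ⊞ s(m ⊞ p ⊞ p ⊞ p, k ⊞ m ⊞ q, s(m, m, q)) ⊞ t(k) ⊞ s(k, k, k) ⊞ t(p)
Sort arguments:  k ⊠ m ⊠ p ⊞ p ⊠ q ⊞ s(k, k, k) ⊞ s(m ⊞ p ⊞ p ⊞ p, k ⊞ m ⊞ q, s(m, m, q)) ⊞ s(t(k), k ⊞ m ⊞ p, m ⊠ p ⊠ p ⊠ p) ⊞ t(k) ⊞ t(p)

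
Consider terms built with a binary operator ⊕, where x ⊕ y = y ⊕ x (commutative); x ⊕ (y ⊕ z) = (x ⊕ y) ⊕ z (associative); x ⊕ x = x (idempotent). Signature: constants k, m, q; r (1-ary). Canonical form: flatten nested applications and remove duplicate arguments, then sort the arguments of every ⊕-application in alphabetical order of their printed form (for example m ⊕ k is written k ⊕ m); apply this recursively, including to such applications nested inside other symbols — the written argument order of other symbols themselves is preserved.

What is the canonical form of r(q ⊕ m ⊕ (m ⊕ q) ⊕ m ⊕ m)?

Descend into:  q ⊕ m ⊕ (m ⊕ q) ⊕ m ⊕ m
Merge nested applications:  q ⊕ m ⊕ m ⊕ q ⊕ m ⊕ m
Drop duplicates:  drop duplicate m, q, m, m
Order the arguments:  m ⊕ q
Reassemble:  r(m ⊕ q)

Answer: r(m ⊕ q)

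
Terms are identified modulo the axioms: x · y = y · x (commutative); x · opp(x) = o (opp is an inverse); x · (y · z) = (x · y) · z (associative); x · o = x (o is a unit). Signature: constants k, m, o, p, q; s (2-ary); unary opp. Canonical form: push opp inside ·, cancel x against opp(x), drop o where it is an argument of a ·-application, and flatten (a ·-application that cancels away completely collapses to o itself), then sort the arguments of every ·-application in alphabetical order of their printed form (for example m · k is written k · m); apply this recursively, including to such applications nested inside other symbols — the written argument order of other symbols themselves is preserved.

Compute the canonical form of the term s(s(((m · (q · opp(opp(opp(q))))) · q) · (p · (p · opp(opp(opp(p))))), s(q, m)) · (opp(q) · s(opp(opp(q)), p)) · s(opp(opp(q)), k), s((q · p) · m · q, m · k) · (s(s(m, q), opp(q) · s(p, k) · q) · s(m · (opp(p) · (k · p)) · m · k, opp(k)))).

Answer: s(opp(q) · s(m · p · q, s(q, m)) · s(q, k) · s(q, p), s(k · k · m · m, opp(k)) · s(m · p · q · q, k · m) · s(s(m, q), s(p, k)))

Derivation:
Descend into:  s(((m · (q · opp(opp(opp(q))))) · q) · (p · (p · opp(opp(opp(p))))), s(q, m)) · (opp(q) · s(opp(opp(q)), p)) · s(opp(opp(q)), k)
Push opp inside:  distribute opp over · and collapse double opp
Collect terms:  s(m · p · q, s(q, m)) · opp(q) · s(q, p) · s(q, k)
Sort:  opp(q) · s(m · p · q, s(q, m)) · s(q, k) · s(q, p)
Reassemble:  s(opp(q) · s(m · p · q, s(q, m)) · s(q, k) · s(q, p), s(k · k · m · m, opp(k)) · s(m · p · q · q, k · m) · s(s(m, q), s(p, k)))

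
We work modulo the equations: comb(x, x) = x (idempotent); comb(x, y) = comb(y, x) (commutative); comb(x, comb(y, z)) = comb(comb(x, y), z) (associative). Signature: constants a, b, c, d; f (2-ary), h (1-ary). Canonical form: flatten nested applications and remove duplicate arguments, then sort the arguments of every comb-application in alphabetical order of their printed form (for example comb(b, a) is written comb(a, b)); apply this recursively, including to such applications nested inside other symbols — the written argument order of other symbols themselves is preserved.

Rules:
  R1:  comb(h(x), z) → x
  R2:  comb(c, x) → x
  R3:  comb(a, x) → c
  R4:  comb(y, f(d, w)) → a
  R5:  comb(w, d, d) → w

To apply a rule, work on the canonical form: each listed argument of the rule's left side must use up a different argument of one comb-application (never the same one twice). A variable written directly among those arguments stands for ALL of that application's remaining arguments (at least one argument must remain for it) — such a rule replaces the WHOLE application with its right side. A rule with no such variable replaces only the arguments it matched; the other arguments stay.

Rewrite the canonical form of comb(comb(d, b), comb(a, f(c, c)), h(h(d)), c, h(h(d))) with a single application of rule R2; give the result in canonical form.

Answer: comb(a, b, d, f(c, c), h(h(d)))

Derivation:
Canonical form:  comb(a, b, c, d, f(c, c), h(h(d)))
R2 matches:  uses c;  x := comb(a, b, d, f(c, c), h(h(d)))
Every leftover argument binds to the variable; the entire application is replaced.
Result:  comb(a, b, d, f(c, c), h(h(d)))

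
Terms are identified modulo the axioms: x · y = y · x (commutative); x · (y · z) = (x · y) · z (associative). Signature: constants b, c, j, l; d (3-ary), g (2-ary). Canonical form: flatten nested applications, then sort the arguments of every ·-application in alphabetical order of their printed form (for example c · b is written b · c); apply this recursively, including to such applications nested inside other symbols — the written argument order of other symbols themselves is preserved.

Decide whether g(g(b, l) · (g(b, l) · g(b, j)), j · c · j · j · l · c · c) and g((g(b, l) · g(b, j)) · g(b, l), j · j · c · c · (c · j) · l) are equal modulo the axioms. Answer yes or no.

Answer: yes — both canonical forms are g(g(b, j) · g(b, l) · g(b, l), c · c · c · j · j · j · l)

Derivation:
Left:  g(g(b, l) · (g(b, l) · g(b, j)), j · c · j · j · l · c · c)
  Focus inside:  g(b, l) · (g(b, l) · g(b, j))
  Flatten:  g(b, l) · g(b, l) · g(b, j)
  Sort:  g(b, j) · g(b, l) · g(b, l)
  Rebuild:  g(g(b, j) · g(b, l) · g(b, l), c · c · c · j · j · j · l)
Right:  g((g(b, l) · g(b, j)) · g(b, l), j · j · c · c · (c · j) · l)
  Focus inside:  (g(b, l) · g(b, j)) · g(b, l)
  Un-nest:  g(b, l) · g(b, j) · g(b, l)
  Order the arguments:  g(b, j) · g(b, l) · g(b, l)
  Reassemble:  g(g(b, j) · g(b, l) · g(b, l), c · c · c · j · j · j · l)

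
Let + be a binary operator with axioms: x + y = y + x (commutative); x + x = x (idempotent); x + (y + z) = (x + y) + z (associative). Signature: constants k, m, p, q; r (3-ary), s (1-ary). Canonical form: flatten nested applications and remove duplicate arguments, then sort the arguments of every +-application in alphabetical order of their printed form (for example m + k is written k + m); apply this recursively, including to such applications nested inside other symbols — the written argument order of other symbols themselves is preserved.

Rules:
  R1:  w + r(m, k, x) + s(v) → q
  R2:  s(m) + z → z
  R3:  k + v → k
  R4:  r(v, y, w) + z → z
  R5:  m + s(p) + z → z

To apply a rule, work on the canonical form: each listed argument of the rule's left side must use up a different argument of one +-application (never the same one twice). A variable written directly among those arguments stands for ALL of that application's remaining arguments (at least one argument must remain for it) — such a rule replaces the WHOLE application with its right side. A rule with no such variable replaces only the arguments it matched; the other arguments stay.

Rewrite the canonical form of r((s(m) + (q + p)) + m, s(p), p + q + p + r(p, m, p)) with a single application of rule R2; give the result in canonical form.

Canonical form:  r(m + p + q + s(m), s(p), p + q + r(p, m, p))
Match R2:  consume s(m);  z := m + p + q
The extension variable absorbs all remaining arguments, so the whole application is rewritten.
New term:  r(m + p + q, s(p), p + q + r(p, m, p))

Answer: r(m + p + q, s(p), p + q + r(p, m, p))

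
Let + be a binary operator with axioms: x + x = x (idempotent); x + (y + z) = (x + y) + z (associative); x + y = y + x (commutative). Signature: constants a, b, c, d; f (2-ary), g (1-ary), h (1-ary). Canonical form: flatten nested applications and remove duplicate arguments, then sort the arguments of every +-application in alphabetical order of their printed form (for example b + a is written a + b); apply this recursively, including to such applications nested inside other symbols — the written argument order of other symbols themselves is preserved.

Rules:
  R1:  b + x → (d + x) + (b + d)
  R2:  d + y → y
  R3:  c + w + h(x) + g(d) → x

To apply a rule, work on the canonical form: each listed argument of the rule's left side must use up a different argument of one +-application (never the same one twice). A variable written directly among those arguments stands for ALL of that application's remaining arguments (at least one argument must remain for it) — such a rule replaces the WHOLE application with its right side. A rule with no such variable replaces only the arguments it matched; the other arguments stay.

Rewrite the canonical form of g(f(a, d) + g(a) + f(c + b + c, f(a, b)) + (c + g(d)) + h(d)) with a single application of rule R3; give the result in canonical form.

Answer: g(d)

Derivation:
Canonical form:  g(c + f(a, d) + f(b + c, f(a, b)) + g(a) + g(d) + h(d))
Match R3:  consume c, g(d), h(d);  w := f(a, d) + f(b + c, f(a, b)) + g(a), x := d
The variable takes the whole remainder — replace the entire application.
New term:  g(d)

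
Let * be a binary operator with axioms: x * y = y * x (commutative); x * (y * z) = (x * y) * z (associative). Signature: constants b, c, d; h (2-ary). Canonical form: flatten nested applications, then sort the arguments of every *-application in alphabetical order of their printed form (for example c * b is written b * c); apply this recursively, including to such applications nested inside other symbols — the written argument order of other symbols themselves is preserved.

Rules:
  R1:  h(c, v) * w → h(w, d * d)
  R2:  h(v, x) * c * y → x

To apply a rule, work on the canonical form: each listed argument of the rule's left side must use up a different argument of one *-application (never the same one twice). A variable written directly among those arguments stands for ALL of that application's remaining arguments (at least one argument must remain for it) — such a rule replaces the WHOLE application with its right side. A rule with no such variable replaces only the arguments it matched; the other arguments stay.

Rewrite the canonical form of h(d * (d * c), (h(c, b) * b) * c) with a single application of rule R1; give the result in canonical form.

Answer: h(c * d * d, h(b * c, d * d))

Derivation:
Canonical form:  h(c * d * d, b * c * h(c, b))
Apply R1:  consuming h(c, b);  v := b, w := b * c
The variable takes the whole remainder — replace the entire application.
Result:  h(c * d * d, h(b * c, d * d))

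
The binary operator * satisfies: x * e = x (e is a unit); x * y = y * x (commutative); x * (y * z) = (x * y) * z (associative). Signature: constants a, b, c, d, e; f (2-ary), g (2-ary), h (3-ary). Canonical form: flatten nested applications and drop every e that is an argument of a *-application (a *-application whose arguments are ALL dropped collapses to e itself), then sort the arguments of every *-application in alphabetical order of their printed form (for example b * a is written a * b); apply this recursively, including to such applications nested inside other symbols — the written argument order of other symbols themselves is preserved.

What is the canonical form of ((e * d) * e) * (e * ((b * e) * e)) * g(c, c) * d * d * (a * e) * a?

Un-nest:  e * d * e * e * b * e * e * g(c, c) * d * d * a * e * a
Drop the unit:  drop e (×6)
Sort:  a * a * b * d * d * d * g(c, c)

Answer: a * a * b * d * d * d * g(c, c)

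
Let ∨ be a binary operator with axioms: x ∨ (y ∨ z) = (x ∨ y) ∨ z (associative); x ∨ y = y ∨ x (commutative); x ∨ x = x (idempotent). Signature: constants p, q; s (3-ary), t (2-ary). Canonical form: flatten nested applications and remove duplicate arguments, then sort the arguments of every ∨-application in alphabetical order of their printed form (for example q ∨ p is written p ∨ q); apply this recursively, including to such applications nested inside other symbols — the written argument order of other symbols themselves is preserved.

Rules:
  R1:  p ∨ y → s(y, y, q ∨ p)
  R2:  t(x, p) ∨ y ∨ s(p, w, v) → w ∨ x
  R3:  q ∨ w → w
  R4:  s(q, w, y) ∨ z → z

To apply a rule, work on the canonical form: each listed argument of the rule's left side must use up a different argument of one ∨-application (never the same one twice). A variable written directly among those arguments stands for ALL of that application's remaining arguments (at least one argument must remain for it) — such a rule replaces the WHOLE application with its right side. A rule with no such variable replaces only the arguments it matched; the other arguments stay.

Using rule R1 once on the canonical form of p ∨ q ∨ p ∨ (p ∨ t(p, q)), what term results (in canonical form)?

Answer: s(q ∨ t(p, q), q ∨ t(p, q), p ∨ q)

Derivation:
Canonical form:  p ∨ q ∨ t(p, q)
R1 matches:  uses p;  y := q ∨ t(p, q)
Every leftover argument binds to the variable; the entire application is replaced.
Giving:  s(q ∨ t(p, q), q ∨ t(p, q), p ∨ q)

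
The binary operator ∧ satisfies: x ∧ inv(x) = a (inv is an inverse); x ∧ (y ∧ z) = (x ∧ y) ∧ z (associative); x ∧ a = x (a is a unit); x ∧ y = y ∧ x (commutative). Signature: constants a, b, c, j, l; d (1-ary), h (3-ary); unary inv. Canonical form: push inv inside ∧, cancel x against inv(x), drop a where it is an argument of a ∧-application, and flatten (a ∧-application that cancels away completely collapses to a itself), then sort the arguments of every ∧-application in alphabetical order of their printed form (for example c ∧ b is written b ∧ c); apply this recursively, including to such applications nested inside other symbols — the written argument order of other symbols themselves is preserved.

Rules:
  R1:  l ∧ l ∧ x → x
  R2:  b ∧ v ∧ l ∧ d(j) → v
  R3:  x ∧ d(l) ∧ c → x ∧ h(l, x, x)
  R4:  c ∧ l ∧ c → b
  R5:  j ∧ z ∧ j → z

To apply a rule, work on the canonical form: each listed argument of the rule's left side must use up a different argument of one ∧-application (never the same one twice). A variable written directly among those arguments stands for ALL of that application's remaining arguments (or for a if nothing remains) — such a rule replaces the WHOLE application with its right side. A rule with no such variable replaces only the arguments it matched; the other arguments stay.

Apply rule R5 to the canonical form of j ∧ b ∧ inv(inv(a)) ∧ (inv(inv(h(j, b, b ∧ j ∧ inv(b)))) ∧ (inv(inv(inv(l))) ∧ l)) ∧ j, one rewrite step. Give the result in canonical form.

Answer: b ∧ h(j, b, j)

Derivation:
Canonical form:  b ∧ h(j, b, j) ∧ j ∧ j
Apply R5:  consuming j, j;  z := b ∧ h(j, b, j)
The extension variable absorbs all remaining arguments, so the whole application is rewritten.
Giving:  b ∧ h(j, b, j)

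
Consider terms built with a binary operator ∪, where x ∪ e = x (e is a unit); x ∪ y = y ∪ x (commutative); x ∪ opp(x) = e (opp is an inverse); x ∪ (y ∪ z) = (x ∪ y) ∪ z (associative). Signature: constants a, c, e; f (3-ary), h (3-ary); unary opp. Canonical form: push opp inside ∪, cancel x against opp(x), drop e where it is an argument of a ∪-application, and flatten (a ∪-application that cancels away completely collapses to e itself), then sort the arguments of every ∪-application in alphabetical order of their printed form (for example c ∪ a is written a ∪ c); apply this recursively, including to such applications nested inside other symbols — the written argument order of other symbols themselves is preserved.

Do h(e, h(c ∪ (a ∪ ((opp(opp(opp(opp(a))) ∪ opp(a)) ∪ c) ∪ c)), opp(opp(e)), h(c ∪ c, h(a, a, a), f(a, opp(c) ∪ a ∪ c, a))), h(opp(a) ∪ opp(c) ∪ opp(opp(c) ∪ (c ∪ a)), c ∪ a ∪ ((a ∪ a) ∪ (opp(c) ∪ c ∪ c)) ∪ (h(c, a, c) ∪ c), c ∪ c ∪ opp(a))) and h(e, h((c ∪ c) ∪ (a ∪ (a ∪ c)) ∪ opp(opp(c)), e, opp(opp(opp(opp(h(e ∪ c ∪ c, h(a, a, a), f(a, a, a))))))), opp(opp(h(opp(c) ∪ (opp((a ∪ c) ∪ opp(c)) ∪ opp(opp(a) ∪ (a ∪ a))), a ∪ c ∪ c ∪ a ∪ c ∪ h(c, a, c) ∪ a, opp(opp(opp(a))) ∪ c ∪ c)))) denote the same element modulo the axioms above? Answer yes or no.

Answer: no — h(e, h(a ∪ a ∪ a ∪ c ∪ c ∪ c, e, h(c ∪ c, h(a, a, a), f(a, a, a))), h(opp(a) ∪ opp(a) ∪ opp(c), a ∪ a ∪ a ∪ c ∪ c ∪ c ∪ h(c, a, c), c ∪ c ∪ opp(a))) vs h(e, h(a ∪ a ∪ c ∪ c ∪ c ∪ c, e, h(c ∪ c, h(a, a, a), f(a, a, a))), h(opp(a) ∪ opp(a) ∪ opp(c), a ∪ a ∪ a ∪ c ∪ c ∪ c ∪ h(c, a, c), c ∪ c ∪ opp(a)))

Derivation:
Left:  h(e, h(c ∪ (a ∪ ((opp(opp(opp(opp(a))) ∪ opp(a)) ∪ c) ∪ c)), opp(opp(e)), h(c ∪ c, h(a, a, a), f(a, opp(c) ∪ a ∪ c, a))), h(opp(a) ∪ opp(c) ∪ opp(opp(c) ∪ (c ∪ a)), c ∪ a ∪ ((a ∪ a) ∪ (opp(c) ∪ c ∪ c)) ∪ (h(c, a, c) ∪ c), c ∪ c ∪ opp(a)))
  Descend into:  c ∪ a ∪ ((a ∪ a) ∪ (opp(c) ∪ c ∪ c)) ∪ (h(c, a, c) ∪ c)
  Collect terms:  c ∪ c ∪ c ∪ a ∪ a ∪ a ∪ h(c, a, c)
  Sort:  a ∪ a ∪ a ∪ c ∪ c ∪ c ∪ h(c, a, c)
  Reassemble:  h(e, h(a ∪ a ∪ a ∪ c ∪ c ∪ c, e, h(c ∪ c, h(a, a, a), f(a, a, a))), h(opp(a) ∪ opp(a) ∪ opp(c), a ∪ a ∪ a ∪ c ∪ c ∪ c ∪ h(c, a, c), c ∪ c ∪ opp(a)))
Right:  h(e, h((c ∪ c) ∪ (a ∪ (a ∪ c)) ∪ opp(opp(c)), e, opp(opp(opp(opp(h(e ∪ c ∪ c, h(a, a, a), f(a, a, a))))))), opp(opp(h(opp(c) ∪ (opp((a ∪ c) ∪ opp(c)) ∪ opp(opp(a) ∪ (a ∪ a))), a ∪ c ∪ c ∪ a ∪ c ∪ h(c, a, c) ∪ a, opp(opp(opp(a))) ∪ c ∪ c))))
  Descend into:  opp(c) ∪ (opp((a ∪ c) ∪ opp(c)) ∪ opp(opp(a) ∪ (a ∪ a)))
  Push opp inside:  distribute opp over ∪ and collapse double opp
  Collect:  opp(c) ∪ opp(a) ∪ opp(a)
  Order the arguments:  opp(a) ∪ opp(a) ∪ opp(c)
  Rebuild:  h(e, h(a ∪ a ∪ c ∪ c ∪ c ∪ c, e, h(c ∪ c, h(a, a, a), f(a, a, a))), h(opp(a) ∪ opp(a) ∪ opp(c), a ∪ a ∪ a ∪ c ∪ c ∪ c ∪ h(c, a, c), c ∪ c ∪ opp(a)))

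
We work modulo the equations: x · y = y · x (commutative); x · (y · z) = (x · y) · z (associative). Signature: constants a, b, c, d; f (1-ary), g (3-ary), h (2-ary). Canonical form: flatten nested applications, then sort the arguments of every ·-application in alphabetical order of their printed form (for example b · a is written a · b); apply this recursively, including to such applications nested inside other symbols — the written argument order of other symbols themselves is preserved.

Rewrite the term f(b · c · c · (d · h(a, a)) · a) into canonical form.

Answer: f(a · b · c · c · d · h(a, a))

Derivation:
Focus inside:  b · c · c · (d · h(a, a)) · a
Un-nest:  b · c · c · d · h(a, a) · a
Order the arguments:  a · b · c · c · d · h(a, a)
Put back:  f(a · b · c · c · d · h(a, a))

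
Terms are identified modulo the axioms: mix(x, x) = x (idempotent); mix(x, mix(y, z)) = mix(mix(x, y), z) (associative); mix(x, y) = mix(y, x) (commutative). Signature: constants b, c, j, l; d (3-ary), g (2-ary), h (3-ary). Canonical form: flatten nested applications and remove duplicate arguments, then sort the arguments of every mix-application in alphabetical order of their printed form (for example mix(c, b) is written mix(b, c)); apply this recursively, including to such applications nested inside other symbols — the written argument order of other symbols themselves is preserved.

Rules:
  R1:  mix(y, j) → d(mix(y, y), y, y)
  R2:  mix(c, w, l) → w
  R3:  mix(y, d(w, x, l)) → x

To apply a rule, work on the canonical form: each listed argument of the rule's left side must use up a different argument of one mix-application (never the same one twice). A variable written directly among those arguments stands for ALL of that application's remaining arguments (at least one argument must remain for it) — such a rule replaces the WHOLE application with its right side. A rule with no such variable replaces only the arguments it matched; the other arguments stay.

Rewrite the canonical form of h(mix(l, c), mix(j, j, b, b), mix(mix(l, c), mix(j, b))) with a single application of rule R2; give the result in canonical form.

Canonical form:  h(mix(c, l), mix(b, j), mix(b, c, j, l))
Apply R2:  consuming c, l;  w := mix(b, j)
Every leftover argument binds to the variable; the entire application is replaced.
New term:  h(mix(c, l), mix(b, j), mix(b, j))

Answer: h(mix(c, l), mix(b, j), mix(b, j))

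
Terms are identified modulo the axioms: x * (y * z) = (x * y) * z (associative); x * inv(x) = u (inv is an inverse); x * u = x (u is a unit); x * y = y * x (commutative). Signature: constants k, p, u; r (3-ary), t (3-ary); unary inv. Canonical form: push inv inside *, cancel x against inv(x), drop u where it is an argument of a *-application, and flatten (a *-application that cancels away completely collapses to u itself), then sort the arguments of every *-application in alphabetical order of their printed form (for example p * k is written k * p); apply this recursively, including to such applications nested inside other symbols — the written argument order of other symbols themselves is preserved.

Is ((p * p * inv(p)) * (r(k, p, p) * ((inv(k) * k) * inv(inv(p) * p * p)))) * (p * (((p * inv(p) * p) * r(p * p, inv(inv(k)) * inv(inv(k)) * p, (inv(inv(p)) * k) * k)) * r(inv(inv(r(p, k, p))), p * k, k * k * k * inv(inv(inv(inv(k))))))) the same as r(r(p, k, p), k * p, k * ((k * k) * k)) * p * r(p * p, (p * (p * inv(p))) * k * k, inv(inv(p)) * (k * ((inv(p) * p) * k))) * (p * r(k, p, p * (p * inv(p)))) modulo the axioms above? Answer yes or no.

Answer: yes — both canonical forms are p * p * r(k, p, p) * r(p * p, k * k * p, k * k * p) * r(r(p, k, p), k * p, k * k * k * k)

Derivation:
Left:  ((p * p * inv(p)) * (r(k, p, p) * ((inv(k) * k) * inv(inv(p) * p * p)))) * (p * (((p * inv(p) * p) * r(p * p, inv(inv(k)) * inv(inv(k)) * p, (inv(inv(p)) * k) * k)) * r(inv(inv(r(p, k, p))), p * k, k * k * k * inv(inv(inv(inv(k)))))))
  Push inv inside:  distribute inv over * and collapse double inv
  Cancel inverse pairs:  k cancels
  Collect:  p * p * r(k, p, p) * r(p * p, k * k * p, k * k * p) * r(r(p, k, p), k * p, k * k * k * k)
Right:  r(r(p, k, p), k * p, k * ((k * k) * k)) * p * r(p * p, (p * (p * inv(p))) * k * k, inv(inv(p)) * (k * ((inv(p) * p) * k))) * (p * r(k, p, p * (p * inv(p))))
  Push inv inside:  distribute inv over * and collapse double inv
  Combine occurrences:  r(r(p, k, p), k * p, k * k * k * k) * p * p * r(p * p, k * k * p, k * k * p) * r(k, p, p)
  Order the arguments:  p * p * r(k, p, p) * r(p * p, k * k * p, k * k * p) * r(r(p, k, p), k * p, k * k * k * k)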